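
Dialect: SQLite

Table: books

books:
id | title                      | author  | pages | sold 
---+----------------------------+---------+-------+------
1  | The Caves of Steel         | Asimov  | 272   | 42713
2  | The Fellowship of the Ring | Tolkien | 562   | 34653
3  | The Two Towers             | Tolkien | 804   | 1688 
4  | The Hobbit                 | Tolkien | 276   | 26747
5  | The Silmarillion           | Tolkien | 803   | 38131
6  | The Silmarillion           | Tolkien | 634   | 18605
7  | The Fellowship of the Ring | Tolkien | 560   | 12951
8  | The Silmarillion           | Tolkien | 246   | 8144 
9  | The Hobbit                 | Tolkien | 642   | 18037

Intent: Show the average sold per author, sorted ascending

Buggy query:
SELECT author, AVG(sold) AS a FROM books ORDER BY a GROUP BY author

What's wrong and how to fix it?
Bug: GROUP BY must precede ORDER BY

Fix: Reorder: SELECT … FROM … GROUP BY … ORDER BY …

Corrected query:
SELECT author, AVG(sold) AS a FROM books GROUP BY author ORDER BY a

Result:
author  | a      
--------+--------
Tolkien | 19869.5
Asimov  | 42713  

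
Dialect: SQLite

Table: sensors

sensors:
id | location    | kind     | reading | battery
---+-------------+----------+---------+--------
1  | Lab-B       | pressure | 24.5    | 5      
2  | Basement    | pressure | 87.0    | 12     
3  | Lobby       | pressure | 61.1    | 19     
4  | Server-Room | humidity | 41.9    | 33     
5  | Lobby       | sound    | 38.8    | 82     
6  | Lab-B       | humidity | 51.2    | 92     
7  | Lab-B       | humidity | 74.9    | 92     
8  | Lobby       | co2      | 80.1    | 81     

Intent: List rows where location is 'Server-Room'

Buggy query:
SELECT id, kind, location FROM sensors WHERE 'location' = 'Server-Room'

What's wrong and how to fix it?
Bug: Single quotes denote string literals in SQL; the column name is being compared as a constant string

Fix: Remove the quotes around the column name (or use double quotes for an identifier)

Corrected query:
SELECT id, kind, location FROM sensors WHERE location = 'Server-Room'

Result:
id | kind     | location   
---+----------+------------
4  | humidity | Server-Room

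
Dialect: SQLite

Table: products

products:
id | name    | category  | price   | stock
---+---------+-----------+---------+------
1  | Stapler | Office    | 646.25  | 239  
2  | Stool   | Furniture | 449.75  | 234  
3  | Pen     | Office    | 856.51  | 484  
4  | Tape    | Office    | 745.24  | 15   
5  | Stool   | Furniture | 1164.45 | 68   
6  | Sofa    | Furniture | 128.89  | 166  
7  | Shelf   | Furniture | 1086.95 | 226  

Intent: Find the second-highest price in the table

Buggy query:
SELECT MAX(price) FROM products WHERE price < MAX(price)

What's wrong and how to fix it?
Bug: MAX(price) on the right of the comparison is an aggregate-in-WHERE error

Fix: Compute the overall MAX in a subquery, then take MAX of rows below it

Corrected query:
SELECT MAX(price) FROM products WHERE price < (SELECT MAX(price) FROM products)

Result:
MAX(price)
----------
1086.95   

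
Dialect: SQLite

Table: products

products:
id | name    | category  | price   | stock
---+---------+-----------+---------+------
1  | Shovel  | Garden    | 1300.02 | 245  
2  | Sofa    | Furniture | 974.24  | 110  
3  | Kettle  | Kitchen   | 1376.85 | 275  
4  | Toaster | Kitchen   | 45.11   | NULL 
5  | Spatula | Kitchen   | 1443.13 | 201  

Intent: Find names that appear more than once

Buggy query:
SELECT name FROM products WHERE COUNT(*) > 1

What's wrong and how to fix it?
Bug: COUNT(*) is an aggregate and cannot be used in WHERE

Fix: Group first, then use HAVING for the count condition

Corrected query:
SELECT name FROM products GROUP BY name HAVING COUNT(*) > 1

Result:
(no rows)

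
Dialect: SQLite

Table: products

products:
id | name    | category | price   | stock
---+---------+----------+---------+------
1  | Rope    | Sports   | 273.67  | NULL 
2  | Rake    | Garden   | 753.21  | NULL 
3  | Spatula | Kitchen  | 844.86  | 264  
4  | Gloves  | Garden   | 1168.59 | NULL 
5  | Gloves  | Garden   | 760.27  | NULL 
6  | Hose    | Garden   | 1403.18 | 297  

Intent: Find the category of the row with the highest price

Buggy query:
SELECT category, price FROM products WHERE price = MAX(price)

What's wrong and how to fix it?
Bug: WHERE is evaluated per row; an aggregate over the whole table isn't defined there

Fix: Wrap MAX in a scalar subquery so WHERE compares against a single value

Corrected query:
SELECT category, price FROM products WHERE price = (SELECT MAX(price) FROM products)

Result:
category | price  
---------+--------
Garden   | 1403.18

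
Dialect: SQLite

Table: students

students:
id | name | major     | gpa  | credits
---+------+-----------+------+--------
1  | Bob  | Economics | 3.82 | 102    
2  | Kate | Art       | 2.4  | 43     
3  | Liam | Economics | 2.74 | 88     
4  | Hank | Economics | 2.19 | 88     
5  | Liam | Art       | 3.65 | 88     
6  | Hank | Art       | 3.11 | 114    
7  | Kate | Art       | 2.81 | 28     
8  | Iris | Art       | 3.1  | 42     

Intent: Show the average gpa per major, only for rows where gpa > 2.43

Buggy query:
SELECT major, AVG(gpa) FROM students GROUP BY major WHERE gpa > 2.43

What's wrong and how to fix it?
Bug: WHERE cannot follow GROUP BY

Fix: Place WHERE between FROM and GROUP BY

Corrected query:
SELECT major, AVG(gpa) FROM students WHERE gpa > 2.43 GROUP BY major

Result:
major     | AVG(gpa)
----------+---------
Art       | 3.1675  
Economics | 3.28    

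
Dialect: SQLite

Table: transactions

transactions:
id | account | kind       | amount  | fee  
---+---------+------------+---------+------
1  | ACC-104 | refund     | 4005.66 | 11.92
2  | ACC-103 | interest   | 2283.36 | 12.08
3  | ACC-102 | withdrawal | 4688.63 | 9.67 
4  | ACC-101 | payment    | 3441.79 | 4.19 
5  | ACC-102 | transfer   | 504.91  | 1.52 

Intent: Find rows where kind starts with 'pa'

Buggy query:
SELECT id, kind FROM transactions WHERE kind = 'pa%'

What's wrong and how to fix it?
Bug: '=' compares the literal string including the % character; pattern matching needs LIKE

Fix: Replace '=' with LIKE so 'pa%' is treated as a pattern

Corrected query:
SELECT id, kind FROM transactions WHERE kind LIKE 'pa%'

Result:
id | kind   
---+--------
4  | payment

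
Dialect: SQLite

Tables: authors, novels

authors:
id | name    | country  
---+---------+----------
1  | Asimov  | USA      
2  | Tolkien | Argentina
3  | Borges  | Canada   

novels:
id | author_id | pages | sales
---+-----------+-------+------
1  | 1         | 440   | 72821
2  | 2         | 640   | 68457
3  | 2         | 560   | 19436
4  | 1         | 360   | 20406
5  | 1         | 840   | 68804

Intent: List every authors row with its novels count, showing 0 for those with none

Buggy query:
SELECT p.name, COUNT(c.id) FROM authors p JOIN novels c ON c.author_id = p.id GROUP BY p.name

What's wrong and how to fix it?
Bug: INNER JOIN drops authors rows that have no matching novels rows

Fix: Switch to LEFT JOIN to retain unmatched parent rows

Corrected query:
SELECT p.name, COUNT(c.id) FROM authors p LEFT JOIN novels c ON c.author_id = p.id GROUP BY p.name

Result:
name    | COUNT(c.id)
--------+------------
Asimov  | 3          
Borges  | 0          
Tolkien | 2          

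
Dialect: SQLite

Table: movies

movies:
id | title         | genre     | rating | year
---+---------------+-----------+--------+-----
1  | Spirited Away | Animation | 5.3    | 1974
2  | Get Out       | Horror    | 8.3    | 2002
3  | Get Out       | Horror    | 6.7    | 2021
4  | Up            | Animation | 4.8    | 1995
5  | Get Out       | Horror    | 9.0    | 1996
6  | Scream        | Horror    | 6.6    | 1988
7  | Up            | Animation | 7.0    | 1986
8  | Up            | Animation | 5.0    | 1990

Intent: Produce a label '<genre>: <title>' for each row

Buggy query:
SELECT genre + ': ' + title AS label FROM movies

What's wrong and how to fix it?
Bug: SQLite uses || for string concatenation; + coerces text to numbers (yielding 0)

Fix: Use the || operator for string concatenation

Corrected query:
SELECT genre || ': ' || title AS label FROM movies

Result:
label                   
------------------------
Animation: Spirited Away
Horror: Get Out         
Horror: Get Out         
Animation: Up           
Horror: Get Out         
Horror: Scream          
Animation: Up           
Animation: Up           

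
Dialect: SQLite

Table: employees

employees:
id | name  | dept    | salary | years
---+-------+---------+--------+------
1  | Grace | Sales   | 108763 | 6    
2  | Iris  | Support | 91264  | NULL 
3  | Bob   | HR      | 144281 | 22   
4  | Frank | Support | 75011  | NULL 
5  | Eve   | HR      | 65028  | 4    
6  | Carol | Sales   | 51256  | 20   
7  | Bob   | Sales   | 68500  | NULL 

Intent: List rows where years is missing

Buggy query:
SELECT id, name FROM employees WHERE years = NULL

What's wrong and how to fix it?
Bug: Comparing to NULL with '=' never matches; NULL = NULL is unknown, not true

Fix: Use IS NULL to test for NULL

Corrected query:
SELECT id, name FROM employees WHERE years IS NULL

Result:
id | name 
---+------
2  | Iris 
4  | Frank
7  | Bob  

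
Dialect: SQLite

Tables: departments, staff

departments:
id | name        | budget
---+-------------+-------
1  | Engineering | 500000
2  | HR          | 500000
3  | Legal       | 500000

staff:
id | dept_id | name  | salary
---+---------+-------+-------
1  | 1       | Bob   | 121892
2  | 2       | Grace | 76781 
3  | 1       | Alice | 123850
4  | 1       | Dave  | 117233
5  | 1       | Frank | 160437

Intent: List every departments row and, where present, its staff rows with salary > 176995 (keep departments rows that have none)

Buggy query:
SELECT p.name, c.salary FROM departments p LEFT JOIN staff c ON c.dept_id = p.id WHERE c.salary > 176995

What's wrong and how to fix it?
Bug: A WHERE condition on the right-hand table after LEFT JOIN drops unmatched parents

Fix: Put 'c.salary > 176995' in the JOIN's ON clause instead of WHERE

Corrected query:
SELECT p.name, c.salary FROM departments p LEFT JOIN staff c ON c.dept_id = p.id AND c.salary > 176995

Result:
name        | salary
------------+-------
Engineering | NULL  
HR          | NULL  
Legal       | NULL  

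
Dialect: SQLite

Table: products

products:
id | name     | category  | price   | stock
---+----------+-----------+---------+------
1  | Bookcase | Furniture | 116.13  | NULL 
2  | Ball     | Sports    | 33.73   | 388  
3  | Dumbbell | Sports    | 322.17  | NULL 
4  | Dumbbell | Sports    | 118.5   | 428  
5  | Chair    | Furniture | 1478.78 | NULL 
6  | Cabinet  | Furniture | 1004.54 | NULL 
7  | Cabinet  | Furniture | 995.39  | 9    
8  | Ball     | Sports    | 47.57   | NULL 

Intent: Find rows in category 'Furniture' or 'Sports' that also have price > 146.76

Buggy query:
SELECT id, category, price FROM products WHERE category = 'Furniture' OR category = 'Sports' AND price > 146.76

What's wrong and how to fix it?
Bug: AND binds tighter than OR, so this parses as category = 'Furniture' OR (category = 'Sports' AND price > 146.76)

Fix: Add parentheses around the OR so the AND applies to both alternatives

Corrected query:
SELECT id, category, price FROM products WHERE (category = 'Furniture' OR category = 'Sports') AND price > 146.76

Result:
id | category  | price  
---+-----------+--------
3  | Sports    | 322.17 
5  | Furniture | 1478.78
6  | Furniture | 1004.54
7  | Furniture | 995.39 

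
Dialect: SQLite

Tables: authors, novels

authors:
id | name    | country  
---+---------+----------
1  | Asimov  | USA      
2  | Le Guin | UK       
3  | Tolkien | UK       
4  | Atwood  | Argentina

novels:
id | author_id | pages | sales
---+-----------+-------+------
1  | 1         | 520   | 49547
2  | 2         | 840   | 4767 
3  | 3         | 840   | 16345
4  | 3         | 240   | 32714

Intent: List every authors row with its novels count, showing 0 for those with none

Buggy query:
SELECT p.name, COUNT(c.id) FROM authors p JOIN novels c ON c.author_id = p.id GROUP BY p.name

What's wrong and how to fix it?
Bug: INNER JOIN drops authors rows that have no matching novels rows

Fix: Switch to LEFT JOIN to retain unmatched parent rows

Corrected query:
SELECT p.name, COUNT(c.id) FROM authors p LEFT JOIN novels c ON c.author_id = p.id GROUP BY p.name

Result:
name    | COUNT(c.id)
--------+------------
Asimov  | 1          
Atwood  | 0          
Le Guin | 1          
Tolkien | 2          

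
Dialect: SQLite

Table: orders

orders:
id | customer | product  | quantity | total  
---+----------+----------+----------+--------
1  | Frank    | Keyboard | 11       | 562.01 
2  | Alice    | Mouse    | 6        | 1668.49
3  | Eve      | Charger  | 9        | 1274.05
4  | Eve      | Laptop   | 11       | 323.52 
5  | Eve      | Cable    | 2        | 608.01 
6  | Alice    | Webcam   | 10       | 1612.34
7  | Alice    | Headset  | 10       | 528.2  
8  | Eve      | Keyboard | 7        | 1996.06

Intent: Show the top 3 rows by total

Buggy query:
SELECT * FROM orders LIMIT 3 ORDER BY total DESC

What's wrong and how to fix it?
Bug: LIMIT must come after ORDER BY

Fix: Swap the clauses: ORDER BY first, then LIMIT

Corrected query:
SELECT * FROM orders ORDER BY total DESC LIMIT 3

Result:
id | customer | product  | quantity | total  
---+----------+----------+----------+--------
8  | Eve      | Keyboard | 7        | 1996.06
2  | Alice    | Mouse    | 6        | 1668.49
6  | Alice    | Webcam   | 10       | 1612.34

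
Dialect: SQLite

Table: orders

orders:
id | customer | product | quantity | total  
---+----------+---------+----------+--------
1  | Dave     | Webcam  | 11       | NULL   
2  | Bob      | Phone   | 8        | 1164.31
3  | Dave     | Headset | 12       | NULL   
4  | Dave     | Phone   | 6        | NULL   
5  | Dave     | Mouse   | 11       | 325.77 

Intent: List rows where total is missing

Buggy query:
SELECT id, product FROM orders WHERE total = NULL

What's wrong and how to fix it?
Bug: '= NULL' is always unknown in SQL three-valued logic, so no rows match

Fix: Use IS NULL to test for NULL

Corrected query:
SELECT id, product FROM orders WHERE total IS NULL

Result:
id | product
---+--------
1  | Webcam 
3  | Headset
4  | Phone  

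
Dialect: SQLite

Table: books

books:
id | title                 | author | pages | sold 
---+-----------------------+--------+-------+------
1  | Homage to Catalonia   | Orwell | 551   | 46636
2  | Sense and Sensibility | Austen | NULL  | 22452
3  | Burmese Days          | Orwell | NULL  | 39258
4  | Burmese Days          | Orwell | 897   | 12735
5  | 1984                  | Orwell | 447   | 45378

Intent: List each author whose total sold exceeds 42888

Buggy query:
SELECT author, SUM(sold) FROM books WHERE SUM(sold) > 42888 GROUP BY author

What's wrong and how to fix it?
Bug: Aggregate functions cannot appear in a WHERE clause

Fix: Move the aggregate condition to a HAVING clause

Corrected query:
SELECT author, SUM(sold) FROM books GROUP BY author HAVING SUM(sold) > 42888

Result:
author | SUM(sold)
-------+----------
Orwell | 144007   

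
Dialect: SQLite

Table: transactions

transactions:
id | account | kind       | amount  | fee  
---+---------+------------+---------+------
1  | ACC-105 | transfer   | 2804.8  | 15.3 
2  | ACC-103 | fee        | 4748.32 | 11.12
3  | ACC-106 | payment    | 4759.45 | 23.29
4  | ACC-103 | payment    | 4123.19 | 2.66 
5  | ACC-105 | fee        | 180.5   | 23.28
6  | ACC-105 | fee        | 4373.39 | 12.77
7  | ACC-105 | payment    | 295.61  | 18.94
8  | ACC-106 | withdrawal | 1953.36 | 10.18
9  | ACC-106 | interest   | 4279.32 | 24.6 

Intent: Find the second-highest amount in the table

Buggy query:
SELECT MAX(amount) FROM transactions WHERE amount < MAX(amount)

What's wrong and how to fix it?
Bug: The inner MAX is an aggregate inside WHERE, which is not allowed

Fix: Compute the overall MAX in a subquery, then take MAX of rows below it

Corrected query:
SELECT MAX(amount) FROM transactions WHERE amount < (SELECT MAX(amount) FROM transactions)

Result:
MAX(amount)
-----------
4748.32    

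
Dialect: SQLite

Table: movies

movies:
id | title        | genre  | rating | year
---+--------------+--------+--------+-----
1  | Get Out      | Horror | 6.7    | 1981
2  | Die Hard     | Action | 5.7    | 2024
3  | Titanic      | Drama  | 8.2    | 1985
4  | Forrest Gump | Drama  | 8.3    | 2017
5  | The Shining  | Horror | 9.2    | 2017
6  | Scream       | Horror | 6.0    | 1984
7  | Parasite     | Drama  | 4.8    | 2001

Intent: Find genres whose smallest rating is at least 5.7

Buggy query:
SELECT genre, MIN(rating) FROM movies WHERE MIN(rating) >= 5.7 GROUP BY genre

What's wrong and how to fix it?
Bug: MIN() in WHERE is a misuse of aggregate

Fix: Replace WHERE with HAVING after the GROUP BY

Corrected query:
SELECT genre, MIN(rating) FROM movies GROUP BY genre HAVING MIN(rating) >= 5.7

Result:
genre  | MIN(rating)
-------+------------
Action | 5.7        
Horror | 6          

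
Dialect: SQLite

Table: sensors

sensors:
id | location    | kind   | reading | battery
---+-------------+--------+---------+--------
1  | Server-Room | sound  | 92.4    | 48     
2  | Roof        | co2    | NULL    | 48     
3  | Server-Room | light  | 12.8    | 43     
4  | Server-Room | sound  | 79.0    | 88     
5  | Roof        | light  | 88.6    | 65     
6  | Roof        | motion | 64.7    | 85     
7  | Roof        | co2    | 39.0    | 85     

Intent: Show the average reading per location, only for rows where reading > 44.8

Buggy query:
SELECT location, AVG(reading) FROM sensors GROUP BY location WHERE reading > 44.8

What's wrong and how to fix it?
Bug: WHERE cannot follow GROUP BY

Fix: Move the WHERE clause before GROUP BY

Corrected query:
SELECT location, AVG(reading) FROM sensors WHERE reading > 44.8 GROUP BY location

Result:
location    | AVG(reading)
------------+-------------
Roof        | 76.65       
Server-Room | 85.7        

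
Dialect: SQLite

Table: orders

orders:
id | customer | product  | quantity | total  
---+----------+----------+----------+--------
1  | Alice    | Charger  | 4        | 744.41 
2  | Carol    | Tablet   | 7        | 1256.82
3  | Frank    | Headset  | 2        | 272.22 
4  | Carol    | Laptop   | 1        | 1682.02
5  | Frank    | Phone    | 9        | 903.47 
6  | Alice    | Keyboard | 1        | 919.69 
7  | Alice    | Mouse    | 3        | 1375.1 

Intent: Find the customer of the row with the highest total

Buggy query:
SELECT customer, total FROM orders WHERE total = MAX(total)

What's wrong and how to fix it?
Bug: WHERE is evaluated per row; an aggregate over the whole table isn't defined there

Fix: Use a subquery: WHERE total = (SELECT MAX(total) FROM orders)

Corrected query:
SELECT customer, total FROM orders WHERE total = (SELECT MAX(total) FROM orders)

Result:
customer | total  
---------+--------
Carol    | 1682.02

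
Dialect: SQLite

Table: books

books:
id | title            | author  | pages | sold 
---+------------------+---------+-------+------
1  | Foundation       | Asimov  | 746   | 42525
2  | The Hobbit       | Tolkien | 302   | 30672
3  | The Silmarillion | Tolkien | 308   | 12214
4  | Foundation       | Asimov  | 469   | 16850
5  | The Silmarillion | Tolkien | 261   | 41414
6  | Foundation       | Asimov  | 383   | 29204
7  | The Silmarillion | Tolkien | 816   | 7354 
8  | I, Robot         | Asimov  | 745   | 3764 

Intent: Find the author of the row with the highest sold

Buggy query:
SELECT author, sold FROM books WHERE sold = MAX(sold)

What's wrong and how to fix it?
Bug: MAX(sold) is an aggregate and cannot be used directly in WHERE

Fix: Wrap MAX in a scalar subquery so WHERE compares against a single value

Corrected query:
SELECT author, sold FROM books WHERE sold = (SELECT MAX(sold) FROM books)

Result:
author | sold 
-------+------
Asimov | 42525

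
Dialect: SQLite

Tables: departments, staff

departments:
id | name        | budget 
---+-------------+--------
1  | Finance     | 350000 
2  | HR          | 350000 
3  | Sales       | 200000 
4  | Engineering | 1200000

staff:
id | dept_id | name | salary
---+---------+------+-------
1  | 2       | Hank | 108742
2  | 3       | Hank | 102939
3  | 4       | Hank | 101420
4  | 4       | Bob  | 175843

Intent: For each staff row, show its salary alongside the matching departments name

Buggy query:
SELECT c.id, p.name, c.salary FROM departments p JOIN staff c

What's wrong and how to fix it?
Bug: Missing join condition: each staff row is matched to all departments rows instead of just its own

Fix: Add ON c.dept_id = p.id to the JOIN

Corrected query:
SELECT c.id, p.name, c.salary FROM departments p JOIN staff c ON c.dept_id = p.id

Result:
id | name        | salary
---+-------------+-------
1  | HR          | 108742
2  | Sales       | 102939
3  | Engineering | 101420
4  | Engineering | 175843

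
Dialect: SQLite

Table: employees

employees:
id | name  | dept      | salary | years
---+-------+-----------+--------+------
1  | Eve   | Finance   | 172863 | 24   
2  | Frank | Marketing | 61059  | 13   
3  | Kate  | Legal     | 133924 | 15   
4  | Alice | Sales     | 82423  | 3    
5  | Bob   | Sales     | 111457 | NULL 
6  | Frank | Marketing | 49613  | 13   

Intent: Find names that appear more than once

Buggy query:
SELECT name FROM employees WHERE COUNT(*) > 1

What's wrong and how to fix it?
Bug: WHERE can't reference COUNT(*); aggregates are computed after WHERE

Fix: Group first, then use HAVING for the count condition

Corrected query:
SELECT name FROM employees GROUP BY name HAVING COUNT(*) > 1

Result:
name 
-----
Frank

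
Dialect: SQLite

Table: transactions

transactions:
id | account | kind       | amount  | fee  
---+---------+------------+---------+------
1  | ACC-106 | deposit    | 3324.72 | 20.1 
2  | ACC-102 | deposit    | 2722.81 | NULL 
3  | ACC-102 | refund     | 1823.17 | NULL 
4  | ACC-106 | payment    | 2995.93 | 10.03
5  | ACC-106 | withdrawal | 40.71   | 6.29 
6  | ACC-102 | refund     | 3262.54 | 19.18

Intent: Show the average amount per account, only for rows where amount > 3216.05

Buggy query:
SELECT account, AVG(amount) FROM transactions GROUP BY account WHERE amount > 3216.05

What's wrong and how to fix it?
Bug: Row-level WHERE must come before GROUP BY in the clause order

Fix: Place WHERE between FROM and GROUP BY

Corrected query:
SELECT account, AVG(amount) FROM transactions WHERE amount > 3216.05 GROUP BY account

Result:
account | AVG(amount)
--------+------------
ACC-102 | 3262.54    
ACC-106 | 3324.72    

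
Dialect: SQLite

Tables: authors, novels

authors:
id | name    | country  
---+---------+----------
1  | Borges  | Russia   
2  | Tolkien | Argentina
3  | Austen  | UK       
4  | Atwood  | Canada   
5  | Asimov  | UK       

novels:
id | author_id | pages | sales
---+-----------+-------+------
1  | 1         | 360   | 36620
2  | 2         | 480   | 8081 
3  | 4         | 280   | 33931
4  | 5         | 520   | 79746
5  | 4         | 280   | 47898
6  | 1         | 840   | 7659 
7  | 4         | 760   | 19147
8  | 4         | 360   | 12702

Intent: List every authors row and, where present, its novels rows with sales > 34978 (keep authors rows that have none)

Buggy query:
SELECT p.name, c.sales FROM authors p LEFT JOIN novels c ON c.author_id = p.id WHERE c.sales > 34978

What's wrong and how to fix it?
Bug: Filtering c.sales in WHERE discards the NULL rows produced by LEFT JOIN, turning it into an inner join

Fix: Put 'c.sales > 34978' in the JOIN's ON clause instead of WHERE

Corrected query:
SELECT p.name, c.sales FROM authors p LEFT JOIN novels c ON c.author_id = p.id AND c.sales > 34978

Result:
name    | sales
--------+------
Borges  | 36620
Tolkien | NULL 
Austen  | NULL 
Atwood  | 47898
Asimov  | 79746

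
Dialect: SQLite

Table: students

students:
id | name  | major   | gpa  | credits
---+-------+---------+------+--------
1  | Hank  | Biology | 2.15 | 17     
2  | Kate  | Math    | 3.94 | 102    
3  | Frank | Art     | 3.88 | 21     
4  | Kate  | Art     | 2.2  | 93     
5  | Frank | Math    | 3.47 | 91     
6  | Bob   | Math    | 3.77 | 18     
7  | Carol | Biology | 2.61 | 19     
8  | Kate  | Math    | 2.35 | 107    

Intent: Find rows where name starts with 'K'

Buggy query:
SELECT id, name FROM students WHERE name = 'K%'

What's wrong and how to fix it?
Bug: Wildcards only work with LIKE; '=' treats '%' as a literal character

Fix: Replace '=' with LIKE so 'K%' is treated as a pattern

Corrected query:
SELECT id, name FROM students WHERE name LIKE 'K%'

Result:
id | name
---+-----
2  | Kate
4  | Kate
8  | Kate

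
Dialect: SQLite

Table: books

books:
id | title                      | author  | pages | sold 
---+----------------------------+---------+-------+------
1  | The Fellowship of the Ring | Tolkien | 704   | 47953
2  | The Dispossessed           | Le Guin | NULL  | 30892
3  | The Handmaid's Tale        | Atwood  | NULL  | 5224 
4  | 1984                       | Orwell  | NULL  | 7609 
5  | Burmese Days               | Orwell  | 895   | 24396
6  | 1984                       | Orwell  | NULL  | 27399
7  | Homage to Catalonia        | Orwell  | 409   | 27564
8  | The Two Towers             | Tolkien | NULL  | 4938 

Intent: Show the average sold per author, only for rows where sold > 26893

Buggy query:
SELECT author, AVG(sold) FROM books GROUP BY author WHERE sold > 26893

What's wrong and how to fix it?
Bug: WHERE cannot follow GROUP BY

Fix: Move the WHERE clause before GROUP BY

Corrected query:
SELECT author, AVG(sold) FROM books WHERE sold > 26893 GROUP BY author

Result:
author  | AVG(sold)
--------+----------
Le Guin | 30892    
Orwell  | 27481.5  
Tolkien | 47953    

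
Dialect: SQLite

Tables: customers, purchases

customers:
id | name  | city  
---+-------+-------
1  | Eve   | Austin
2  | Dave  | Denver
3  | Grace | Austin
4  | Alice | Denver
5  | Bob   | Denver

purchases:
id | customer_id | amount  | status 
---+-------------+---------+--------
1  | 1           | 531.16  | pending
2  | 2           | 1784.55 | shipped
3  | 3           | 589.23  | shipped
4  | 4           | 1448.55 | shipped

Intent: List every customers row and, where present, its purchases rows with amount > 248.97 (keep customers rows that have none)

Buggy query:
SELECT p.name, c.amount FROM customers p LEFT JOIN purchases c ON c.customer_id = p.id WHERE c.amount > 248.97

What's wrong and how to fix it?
Bug: A WHERE condition on the right-hand table after LEFT JOIN drops unmatched parents

Fix: Move the right-table condition into the ON clause so unmatched parents are kept

Corrected query:
SELECT p.name, c.amount FROM customers p LEFT JOIN purchases c ON c.customer_id = p.id AND c.amount > 248.97

Result:
name  | amount 
------+--------
Eve   | 531.16 
Dave  | 1784.55
Grace | 589.23 
Alice | 1448.55
Bob   | NULL   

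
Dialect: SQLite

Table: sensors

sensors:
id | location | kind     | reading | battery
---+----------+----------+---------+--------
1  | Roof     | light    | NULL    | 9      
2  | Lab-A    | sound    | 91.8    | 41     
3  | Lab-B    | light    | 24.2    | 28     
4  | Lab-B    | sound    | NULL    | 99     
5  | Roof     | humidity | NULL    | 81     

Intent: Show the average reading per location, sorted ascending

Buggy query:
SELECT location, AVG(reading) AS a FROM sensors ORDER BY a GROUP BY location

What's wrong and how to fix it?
Bug: GROUP BY must precede ORDER BY

Fix: Move ORDER BY to the end, after GROUP BY

Corrected query:
SELECT location, AVG(reading) AS a FROM sensors GROUP BY location ORDER BY a

Result:
location | a   
---------+-----
Roof     | NULL
Lab-B    | 24.2
Lab-A    | 91.8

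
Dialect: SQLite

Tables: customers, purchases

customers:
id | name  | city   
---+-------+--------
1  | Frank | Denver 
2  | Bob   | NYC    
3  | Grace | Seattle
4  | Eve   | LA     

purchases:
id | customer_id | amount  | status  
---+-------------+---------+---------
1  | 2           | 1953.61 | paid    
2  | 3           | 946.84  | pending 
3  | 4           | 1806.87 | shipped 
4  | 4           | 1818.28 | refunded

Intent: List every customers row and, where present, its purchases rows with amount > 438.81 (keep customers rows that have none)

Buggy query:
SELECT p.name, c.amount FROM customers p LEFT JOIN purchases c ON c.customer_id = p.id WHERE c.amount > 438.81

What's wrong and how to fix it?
Bug: Filtering c.amount in WHERE discards the NULL rows produced by LEFT JOIN, turning it into an inner join

Fix: Move the right-table condition into the ON clause so unmatched parents are kept

Corrected query:
SELECT p.name, c.amount FROM customers p LEFT JOIN purchases c ON c.customer_id = p.id AND c.amount > 438.81

Result:
name  | amount 
------+--------
Frank | NULL   
Bob   | 1953.61
Grace | 946.84 
Eve   | 1806.87
Eve   | 1818.28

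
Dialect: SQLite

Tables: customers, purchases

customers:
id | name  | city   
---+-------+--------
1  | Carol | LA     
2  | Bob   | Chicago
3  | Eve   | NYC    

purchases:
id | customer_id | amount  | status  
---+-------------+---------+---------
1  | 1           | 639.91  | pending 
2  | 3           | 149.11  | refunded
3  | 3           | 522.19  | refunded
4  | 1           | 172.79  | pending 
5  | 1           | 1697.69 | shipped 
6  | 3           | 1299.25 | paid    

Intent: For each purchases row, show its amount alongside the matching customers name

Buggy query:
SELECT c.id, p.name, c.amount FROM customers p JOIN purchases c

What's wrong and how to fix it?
Bug: JOIN with no ON clause produces a cartesian product; every purchases row pairs with every customers row

Fix: Specify the join condition linking the foreign key to the parent id

Corrected query:
SELECT c.id, p.name, c.amount FROM customers p JOIN purchases c ON c.customer_id = p.id

Result:
id | name  | amount 
---+-------+--------
1  | Carol | 639.91 
2  | Eve   | 149.11 
3  | Eve   | 522.19 
4  | Carol | 172.79 
5  | Carol | 1697.69
6  | Eve   | 1299.25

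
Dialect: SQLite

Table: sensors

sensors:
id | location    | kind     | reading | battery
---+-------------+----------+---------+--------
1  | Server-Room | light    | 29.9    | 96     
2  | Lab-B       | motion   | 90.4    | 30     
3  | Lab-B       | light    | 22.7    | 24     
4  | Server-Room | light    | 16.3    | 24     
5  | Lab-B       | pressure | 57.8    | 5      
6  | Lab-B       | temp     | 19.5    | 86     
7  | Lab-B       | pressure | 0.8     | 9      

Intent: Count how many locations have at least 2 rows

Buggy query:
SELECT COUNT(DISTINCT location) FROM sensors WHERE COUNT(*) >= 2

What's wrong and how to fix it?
Bug: COUNT(*) cannot appear in WHERE; the per-group count doesn't exist yet

Fix: Use a subquery that GROUPs and filters with HAVING, then count its rows

Corrected query:
SELECT COUNT(*) FROM (SELECT location FROM sensors GROUP BY location HAVING COUNT(*) >= 2)

Result:
COUNT(*)
--------
2       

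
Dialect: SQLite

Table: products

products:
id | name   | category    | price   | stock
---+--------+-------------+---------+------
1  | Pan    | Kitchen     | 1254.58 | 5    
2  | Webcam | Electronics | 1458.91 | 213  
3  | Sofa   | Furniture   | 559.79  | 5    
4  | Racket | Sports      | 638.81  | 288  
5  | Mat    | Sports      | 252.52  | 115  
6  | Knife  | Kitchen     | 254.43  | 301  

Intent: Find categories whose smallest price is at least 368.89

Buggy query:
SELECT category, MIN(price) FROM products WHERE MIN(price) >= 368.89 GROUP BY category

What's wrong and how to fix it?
Bug: MIN() in WHERE is a misuse of aggregate

Fix: Use HAVING for the per-group MIN condition

Corrected query:
SELECT category, MIN(price) FROM products GROUP BY category HAVING MIN(price) >= 368.89

Result:
category    | MIN(price)
------------+-----------
Electronics | 1458.91   
Furniture   | 559.79    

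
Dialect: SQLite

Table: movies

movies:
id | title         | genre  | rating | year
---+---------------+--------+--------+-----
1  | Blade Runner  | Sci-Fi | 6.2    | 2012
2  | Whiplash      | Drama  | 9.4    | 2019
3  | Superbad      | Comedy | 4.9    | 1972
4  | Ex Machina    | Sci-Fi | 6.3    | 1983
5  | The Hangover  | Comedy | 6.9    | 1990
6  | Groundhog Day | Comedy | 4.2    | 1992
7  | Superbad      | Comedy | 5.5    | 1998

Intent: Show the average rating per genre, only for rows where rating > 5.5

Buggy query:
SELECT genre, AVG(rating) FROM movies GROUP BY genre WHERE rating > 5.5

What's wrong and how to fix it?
Bug: Row-level WHERE must come before GROUP BY in the clause order

Fix: Move the WHERE clause before GROUP BY

Corrected query:
SELECT genre, AVG(rating) FROM movies WHERE rating > 5.5 GROUP BY genre

Result:
genre  | AVG(rating)
-------+------------
Comedy | 6.9        
Drama  | 9.4        
Sci-Fi | 6.25       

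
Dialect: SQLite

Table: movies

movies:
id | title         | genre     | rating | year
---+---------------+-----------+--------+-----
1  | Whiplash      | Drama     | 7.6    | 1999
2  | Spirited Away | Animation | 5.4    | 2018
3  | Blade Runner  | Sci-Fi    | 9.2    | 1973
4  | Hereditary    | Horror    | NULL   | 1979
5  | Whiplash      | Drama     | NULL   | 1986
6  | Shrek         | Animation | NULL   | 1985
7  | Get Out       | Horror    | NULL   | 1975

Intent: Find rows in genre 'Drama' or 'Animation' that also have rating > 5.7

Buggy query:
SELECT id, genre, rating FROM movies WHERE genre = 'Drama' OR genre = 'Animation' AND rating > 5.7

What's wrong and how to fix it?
Bug: AND binds tighter than OR, so this parses as genre = 'Drama' OR (genre = 'Animation' AND rating > 5.7)

Fix: Add parentheses around the OR so the AND applies to both alternatives

Corrected query:
SELECT id, genre, rating FROM movies WHERE (genre = 'Drama' OR genre = 'Animation') AND rating > 5.7

Result:
id | genre | rating
---+-------+-------
1  | Drama | 7.6   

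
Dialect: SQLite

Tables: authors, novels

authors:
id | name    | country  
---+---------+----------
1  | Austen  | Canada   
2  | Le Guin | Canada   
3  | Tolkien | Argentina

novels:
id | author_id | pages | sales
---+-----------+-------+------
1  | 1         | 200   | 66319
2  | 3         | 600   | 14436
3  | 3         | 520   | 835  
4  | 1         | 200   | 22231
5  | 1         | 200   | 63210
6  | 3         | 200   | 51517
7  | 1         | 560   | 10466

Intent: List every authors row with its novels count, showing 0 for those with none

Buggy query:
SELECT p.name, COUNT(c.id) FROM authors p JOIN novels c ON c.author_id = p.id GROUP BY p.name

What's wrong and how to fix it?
Bug: An inner join excludes parents with zero children

Fix: Use LEFT JOIN so parents without children still appear (COUNT(c.id) gives 0)

Corrected query:
SELECT p.name, COUNT(c.id) FROM authors p LEFT JOIN novels c ON c.author_id = p.id GROUP BY p.name

Result:
name    | COUNT(c.id)
--------+------------
Austen  | 4          
Le Guin | 0          
Tolkien | 3          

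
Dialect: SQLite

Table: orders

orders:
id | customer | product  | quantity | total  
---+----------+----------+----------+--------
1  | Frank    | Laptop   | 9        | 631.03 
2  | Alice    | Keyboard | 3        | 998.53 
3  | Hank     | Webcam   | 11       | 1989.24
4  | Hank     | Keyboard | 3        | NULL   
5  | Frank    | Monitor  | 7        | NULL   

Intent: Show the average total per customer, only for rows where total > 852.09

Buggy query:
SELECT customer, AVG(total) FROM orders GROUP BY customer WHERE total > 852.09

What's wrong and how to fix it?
Bug: Row-level WHERE must come before GROUP BY in the clause order

Fix: Place WHERE between FROM and GROUP BY

Corrected query:
SELECT customer, AVG(total) FROM orders WHERE total > 852.09 GROUP BY customer

Result:
customer | AVG(total)
---------+-----------
Alice    | 998.53    
Hank     | 1989.24   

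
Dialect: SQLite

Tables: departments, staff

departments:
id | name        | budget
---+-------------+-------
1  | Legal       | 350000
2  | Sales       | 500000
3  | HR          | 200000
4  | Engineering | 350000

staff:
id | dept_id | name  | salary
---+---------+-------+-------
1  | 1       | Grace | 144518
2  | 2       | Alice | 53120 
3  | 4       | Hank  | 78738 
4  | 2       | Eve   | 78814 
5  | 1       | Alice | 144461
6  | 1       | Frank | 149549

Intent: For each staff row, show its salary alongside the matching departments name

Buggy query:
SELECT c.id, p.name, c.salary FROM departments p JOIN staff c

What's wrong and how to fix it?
Bug: JOIN with no ON clause produces a cartesian product; every staff row pairs with every departments row

Fix: Add ON c.dept_id = p.id to the JOIN

Corrected query:
SELECT c.id, p.name, c.salary FROM departments p JOIN staff c ON c.dept_id = p.id

Result:
id | name        | salary
---+-------------+-------
1  | Legal       | 144518
2  | Sales       | 53120 
3  | Engineering | 78738 
4  | Sales       | 78814 
5  | Legal       | 144461
6  | Legal       | 149549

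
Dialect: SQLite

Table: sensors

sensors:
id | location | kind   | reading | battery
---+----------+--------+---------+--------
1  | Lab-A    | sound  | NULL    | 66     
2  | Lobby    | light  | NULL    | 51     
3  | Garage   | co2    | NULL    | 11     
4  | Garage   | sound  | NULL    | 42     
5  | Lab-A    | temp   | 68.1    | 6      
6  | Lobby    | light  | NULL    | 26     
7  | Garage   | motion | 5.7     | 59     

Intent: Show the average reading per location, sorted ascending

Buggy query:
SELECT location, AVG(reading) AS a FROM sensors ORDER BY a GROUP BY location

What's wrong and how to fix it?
Bug: GROUP BY must precede ORDER BY

Fix: Move ORDER BY to the end, after GROUP BY

Corrected query:
SELECT location, AVG(reading) AS a FROM sensors GROUP BY location ORDER BY a

Result:
location | a   
---------+-----
Lobby    | NULL
Garage   | 5.7 
Lab-A    | 68.1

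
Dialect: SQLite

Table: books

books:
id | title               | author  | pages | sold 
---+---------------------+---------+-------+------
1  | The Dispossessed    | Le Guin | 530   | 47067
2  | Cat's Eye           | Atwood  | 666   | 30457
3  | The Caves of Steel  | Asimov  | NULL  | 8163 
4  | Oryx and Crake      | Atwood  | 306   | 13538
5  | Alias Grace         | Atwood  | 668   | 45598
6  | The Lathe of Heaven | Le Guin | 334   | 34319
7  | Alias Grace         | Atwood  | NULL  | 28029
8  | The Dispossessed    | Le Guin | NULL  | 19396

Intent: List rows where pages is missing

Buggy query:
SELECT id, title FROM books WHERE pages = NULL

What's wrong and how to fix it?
Bug: Comparing to NULL with '=' never matches; NULL = NULL is unknown, not true

Fix: Replace '= NULL' with 'IS NULL'

Corrected query:
SELECT id, title FROM books WHERE pages IS NULL

Result:
id | title             
---+-------------------
3  | The Caves of Steel
7  | Alias Grace       
8  | The Dispossessed  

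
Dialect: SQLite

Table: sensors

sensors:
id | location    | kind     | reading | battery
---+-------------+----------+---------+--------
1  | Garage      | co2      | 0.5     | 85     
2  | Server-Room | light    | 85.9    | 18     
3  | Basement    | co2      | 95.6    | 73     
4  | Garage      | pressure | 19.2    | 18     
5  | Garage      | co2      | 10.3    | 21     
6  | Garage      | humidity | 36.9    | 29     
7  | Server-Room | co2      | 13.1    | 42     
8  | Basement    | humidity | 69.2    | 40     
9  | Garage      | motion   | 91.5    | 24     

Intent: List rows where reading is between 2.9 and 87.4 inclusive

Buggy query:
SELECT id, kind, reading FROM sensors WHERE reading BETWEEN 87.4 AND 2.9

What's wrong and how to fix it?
Bug: The bounds are reversed; BETWEEN a AND b requires a <= b to match anything

Fix: Write BETWEEN 2.9 AND 87.4

Corrected query:
SELECT id, kind, reading FROM sensors WHERE reading BETWEEN 2.9 AND 87.4

Result:
id | kind     | reading
---+----------+--------
2  | light    | 85.9   
4  | pressure | 19.2   
5  | co2      | 10.3   
6  | humidity | 36.9   
7  | co2      | 13.1   
8  | humidity | 69.2   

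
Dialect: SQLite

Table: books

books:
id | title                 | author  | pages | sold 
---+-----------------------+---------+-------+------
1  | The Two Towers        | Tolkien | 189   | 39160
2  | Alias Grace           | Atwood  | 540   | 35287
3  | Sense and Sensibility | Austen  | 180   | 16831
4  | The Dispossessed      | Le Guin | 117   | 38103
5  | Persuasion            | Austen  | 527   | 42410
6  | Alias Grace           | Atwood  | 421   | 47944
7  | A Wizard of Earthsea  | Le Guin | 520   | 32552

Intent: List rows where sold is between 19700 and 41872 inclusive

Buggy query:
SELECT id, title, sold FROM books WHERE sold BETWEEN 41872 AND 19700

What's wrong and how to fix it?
Bug: The bounds are reversed; BETWEEN a AND b requires a <= b to match anything

Fix: Swap the bounds so the smaller value comes first

Corrected query:
SELECT id, title, sold FROM books WHERE sold BETWEEN 19700 AND 41872

Result:
id | title                | sold 
---+----------------------+------
1  | The Two Towers       | 39160
2  | Alias Grace          | 35287
4  | The Dispossessed     | 38103
7  | A Wizard of Earthsea | 32552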